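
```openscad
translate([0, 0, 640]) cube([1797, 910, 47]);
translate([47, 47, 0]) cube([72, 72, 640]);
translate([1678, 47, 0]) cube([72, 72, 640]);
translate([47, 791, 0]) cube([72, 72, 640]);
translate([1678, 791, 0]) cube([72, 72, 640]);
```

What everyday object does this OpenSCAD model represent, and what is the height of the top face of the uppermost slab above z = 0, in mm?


A table. The table height is 687 mm.

A 1797×910×47 slab sits at z = 640 on four 72 mm square posts — a table. The top surface is at 640 + 47 = 687 mm.


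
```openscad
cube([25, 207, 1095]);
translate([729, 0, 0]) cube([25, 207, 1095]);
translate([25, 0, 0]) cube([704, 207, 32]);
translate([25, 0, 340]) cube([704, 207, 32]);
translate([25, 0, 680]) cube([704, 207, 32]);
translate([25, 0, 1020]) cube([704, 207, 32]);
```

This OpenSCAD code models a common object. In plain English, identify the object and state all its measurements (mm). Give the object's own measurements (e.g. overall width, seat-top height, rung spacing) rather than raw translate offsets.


An open bookshelf. Two side panels, each 25 mm thick, 207 mm deep and 1095 mm tall, stand 754 mm apart (outside-to-outside). Between them sit 4 shelves, each 32 mm thick and 207 mm deep, spanning the full gap between the sides. The bottom shelf rests on the floor (its underside at z = 0) and the clear gap between one shelf's top and the next shelf's underside is 308 mm.


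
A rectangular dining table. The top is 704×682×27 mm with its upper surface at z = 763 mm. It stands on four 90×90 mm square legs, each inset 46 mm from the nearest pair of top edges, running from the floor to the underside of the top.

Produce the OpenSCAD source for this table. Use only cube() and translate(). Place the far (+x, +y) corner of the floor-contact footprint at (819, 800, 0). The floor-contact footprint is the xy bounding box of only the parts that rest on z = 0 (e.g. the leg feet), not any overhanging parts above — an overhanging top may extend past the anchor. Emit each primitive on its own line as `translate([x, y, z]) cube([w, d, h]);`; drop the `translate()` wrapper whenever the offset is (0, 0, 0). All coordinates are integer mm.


// leg_h = 763 - 27 = 736
translate([161, 164, 736]) cube([704, 682, 27]);
translate([207, 210, 0]) cube([90, 90, 736]);
translate([729, 210, 0]) cube([90, 90, 736]);
translate([207, 710, 0]) cube([90, 90, 736]);
translate([729, 710, 0]) cube([90, 90, 736]);


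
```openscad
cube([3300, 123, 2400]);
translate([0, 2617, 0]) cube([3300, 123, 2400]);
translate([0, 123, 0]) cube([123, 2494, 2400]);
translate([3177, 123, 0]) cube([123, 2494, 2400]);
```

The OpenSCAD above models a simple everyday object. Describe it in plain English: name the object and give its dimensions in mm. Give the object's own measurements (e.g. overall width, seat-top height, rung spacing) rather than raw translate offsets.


The wall frame of a small rectangular building: four walls, each 2400 mm tall and 123 mm thick, enclosing a footprint 3300 mm (x) by 2740 mm (y) outside-to-outside, with no floor or roof. The front and back walls (the −y and +y sides) span the full width; the two side walls fit between them.


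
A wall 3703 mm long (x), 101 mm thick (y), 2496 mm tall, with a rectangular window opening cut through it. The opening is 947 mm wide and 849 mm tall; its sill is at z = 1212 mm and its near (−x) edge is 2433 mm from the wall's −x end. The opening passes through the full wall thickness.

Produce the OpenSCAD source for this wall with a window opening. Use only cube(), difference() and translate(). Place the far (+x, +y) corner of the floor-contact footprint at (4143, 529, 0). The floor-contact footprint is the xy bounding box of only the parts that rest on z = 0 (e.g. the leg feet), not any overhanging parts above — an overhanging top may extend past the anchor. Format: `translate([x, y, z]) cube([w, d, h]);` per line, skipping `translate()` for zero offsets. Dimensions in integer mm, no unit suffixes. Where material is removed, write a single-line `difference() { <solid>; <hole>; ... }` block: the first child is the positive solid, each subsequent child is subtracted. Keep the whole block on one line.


difference() { translate([440, 428, 0]) cube([3703, 101, 2496]); translate([2873, 428, 1212]) cube([947, 101, 849]); }


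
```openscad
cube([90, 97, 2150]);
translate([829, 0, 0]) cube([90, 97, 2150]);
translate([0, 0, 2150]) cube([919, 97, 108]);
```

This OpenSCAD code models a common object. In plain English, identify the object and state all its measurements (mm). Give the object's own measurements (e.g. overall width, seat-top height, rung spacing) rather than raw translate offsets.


A door frame. The clear opening is 739 mm wide and 2150 mm high. Two 90 mm wide jambs, 97 mm deep, stand either side of the opening from the floor to the top of the opening. A 108 mm thick head sits across the top of both jambs, spanning the full outside width of the frame.


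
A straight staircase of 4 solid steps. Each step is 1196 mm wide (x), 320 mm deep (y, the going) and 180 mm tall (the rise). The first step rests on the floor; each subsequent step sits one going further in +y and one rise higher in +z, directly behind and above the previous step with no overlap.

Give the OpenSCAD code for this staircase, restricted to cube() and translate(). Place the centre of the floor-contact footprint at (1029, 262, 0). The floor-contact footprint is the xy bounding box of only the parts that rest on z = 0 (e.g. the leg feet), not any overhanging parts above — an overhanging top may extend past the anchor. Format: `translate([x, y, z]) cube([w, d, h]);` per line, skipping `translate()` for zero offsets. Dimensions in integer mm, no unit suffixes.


translate([431, 102, 0]) cube([1196, 320, 180]);
translate([431, 422, 180]) cube([1196, 320, 180]);
translate([431, 742, 360]) cube([1196, 320, 180]);
translate([431, 1062, 540]) cube([1196, 320, 180]);


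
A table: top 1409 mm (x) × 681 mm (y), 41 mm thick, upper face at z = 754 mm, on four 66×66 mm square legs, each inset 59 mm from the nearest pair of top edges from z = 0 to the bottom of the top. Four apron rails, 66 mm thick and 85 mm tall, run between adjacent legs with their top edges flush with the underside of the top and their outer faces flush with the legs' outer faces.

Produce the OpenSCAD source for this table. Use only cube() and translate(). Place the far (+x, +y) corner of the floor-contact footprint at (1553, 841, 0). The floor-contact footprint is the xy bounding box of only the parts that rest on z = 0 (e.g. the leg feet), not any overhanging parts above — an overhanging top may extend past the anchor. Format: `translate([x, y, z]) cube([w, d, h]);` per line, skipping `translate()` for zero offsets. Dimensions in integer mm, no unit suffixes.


translate([203, 219, 713]) cube([1409, 681, 41]);
translate([262, 278, 0]) cube([66, 66, 713]);
translate([1487, 278, 0]) cube([66, 66, 713]);
translate([262, 775, 0]) cube([66, 66, 713]);
translate([1487, 775, 0]) cube([66, 66, 713]);
translate([328, 278, 628]) cube([1159, 66, 85]);
translate([328, 775, 628]) cube([1159, 66, 85]);
translate([262, 344, 628]) cube([66, 431, 85]);
translate([1487, 344, 628]) cube([66, 431, 85]);


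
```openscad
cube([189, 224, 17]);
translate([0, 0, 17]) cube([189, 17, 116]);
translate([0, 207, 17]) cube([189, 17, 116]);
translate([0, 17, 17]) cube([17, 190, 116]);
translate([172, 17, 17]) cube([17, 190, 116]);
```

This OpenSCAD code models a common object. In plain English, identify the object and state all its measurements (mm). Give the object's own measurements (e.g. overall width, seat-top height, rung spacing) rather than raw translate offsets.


An open-topped rectangular box: outside dimensions 189×224×133 mm, with a uniform wall and base thickness of 17 mm. The base is a full 189×224 slab on the floor; four walls sit on top of the base. The front and back walls (the −y and +y sides) span the full width; the two side walls fit between them.


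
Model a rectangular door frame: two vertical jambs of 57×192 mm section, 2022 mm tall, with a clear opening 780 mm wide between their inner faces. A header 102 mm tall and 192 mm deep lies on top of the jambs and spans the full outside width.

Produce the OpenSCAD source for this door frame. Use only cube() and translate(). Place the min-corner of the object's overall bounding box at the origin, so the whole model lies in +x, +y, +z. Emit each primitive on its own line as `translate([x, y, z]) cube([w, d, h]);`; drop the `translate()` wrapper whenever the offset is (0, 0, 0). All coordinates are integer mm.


cube([57, 192, 2022]);
translate([837, 0, 0]) cube([57, 192, 2022]);
translate([0, 0, 2022]) cube([894, 192, 102]);


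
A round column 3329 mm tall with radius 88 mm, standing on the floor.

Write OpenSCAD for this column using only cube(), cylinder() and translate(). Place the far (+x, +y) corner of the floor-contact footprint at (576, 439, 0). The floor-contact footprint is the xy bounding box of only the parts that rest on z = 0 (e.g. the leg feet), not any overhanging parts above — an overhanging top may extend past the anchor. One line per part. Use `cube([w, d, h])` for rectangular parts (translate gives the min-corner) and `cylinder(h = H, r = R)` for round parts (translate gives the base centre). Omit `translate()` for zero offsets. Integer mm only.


translate([488, 351, 0]) cylinder(h = 3329, r = 88);


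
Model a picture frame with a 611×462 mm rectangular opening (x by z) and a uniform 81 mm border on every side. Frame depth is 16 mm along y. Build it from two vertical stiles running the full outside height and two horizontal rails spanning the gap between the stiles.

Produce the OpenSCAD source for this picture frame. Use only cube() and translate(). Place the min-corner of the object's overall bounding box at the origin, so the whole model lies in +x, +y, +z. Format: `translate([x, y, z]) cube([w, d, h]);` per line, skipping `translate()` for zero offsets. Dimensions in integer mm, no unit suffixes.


cube([81, 16, 624]);
translate([692, 0, 0]) cube([81, 16, 624]);
translate([81, 0, 0]) cube([611, 16, 81]);
translate([81, 0, 543]) cube([611, 16, 81]);


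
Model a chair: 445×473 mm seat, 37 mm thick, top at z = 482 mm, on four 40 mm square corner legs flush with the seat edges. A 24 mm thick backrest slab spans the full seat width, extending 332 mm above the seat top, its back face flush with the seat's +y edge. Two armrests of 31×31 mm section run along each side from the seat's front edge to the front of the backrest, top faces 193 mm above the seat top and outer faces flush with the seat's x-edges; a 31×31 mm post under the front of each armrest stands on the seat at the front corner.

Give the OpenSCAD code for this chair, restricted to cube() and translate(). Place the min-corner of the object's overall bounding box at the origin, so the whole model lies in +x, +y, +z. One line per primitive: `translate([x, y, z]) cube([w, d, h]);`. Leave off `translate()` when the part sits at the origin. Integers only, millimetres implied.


translate([0, 0, 445]) cube([445, 473, 37]);
cube([40, 40, 445]);
translate([405, 0, 0]) cube([40, 40, 445]);
translate([0, 433, 0]) cube([40, 40, 445]);
translate([405, 433, 0]) cube([40, 40, 445]);
translate([0, 449, 482]) cube([445, 24, 332]);
translate([0, 0, 644]) cube([31, 449, 31]);
translate([414, 0, 644]) cube([31, 449, 31]);
translate([0, 0, 482]) cube([31, 31, 162]);
translate([414, 0, 482]) cube([31, 31, 162]);


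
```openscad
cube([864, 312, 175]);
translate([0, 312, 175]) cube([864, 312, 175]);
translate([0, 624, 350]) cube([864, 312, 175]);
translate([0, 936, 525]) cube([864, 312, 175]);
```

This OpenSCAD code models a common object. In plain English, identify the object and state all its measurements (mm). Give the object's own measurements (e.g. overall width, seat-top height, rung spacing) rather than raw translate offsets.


A straight staircase of 4 solid steps. Each step is 864 mm wide (x), 312 mm deep (y, the going) and 175 mm tall (the rise). The first step rests on the floor; each subsequent step sits one going further in +y and one rise higher in +z, directly behind and above the previous step with no overlap.


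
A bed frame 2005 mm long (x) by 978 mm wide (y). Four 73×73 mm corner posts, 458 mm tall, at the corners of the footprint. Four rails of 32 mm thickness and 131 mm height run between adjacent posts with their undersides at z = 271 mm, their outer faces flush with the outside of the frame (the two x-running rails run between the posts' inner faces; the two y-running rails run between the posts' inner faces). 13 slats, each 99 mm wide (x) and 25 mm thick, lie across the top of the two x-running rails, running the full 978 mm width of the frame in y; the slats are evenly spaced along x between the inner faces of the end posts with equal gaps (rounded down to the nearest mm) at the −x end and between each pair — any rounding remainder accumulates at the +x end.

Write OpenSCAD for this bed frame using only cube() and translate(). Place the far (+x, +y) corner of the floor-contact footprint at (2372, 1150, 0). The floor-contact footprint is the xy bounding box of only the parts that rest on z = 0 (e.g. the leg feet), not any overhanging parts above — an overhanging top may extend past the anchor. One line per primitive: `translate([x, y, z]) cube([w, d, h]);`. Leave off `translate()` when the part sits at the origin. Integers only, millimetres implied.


// slat z = rail_z + rail_h = 271 + 131 = 402
// slat gap = ⌊(1859 − 13·99) / 14⌋ = 40
translate([367, 172, 0]) cube([73, 73, 458]);
translate([367, 1077, 0]) cube([73, 73, 458]);
translate([2299, 172, 0]) cube([73, 73, 458]);
translate([2299, 1077, 0]) cube([73, 73, 458]);
translate([440, 172, 271]) cube([1859, 32, 131]);
translate([440, 1118, 271]) cube([1859, 32, 131]);
translate([367, 245, 271]) cube([32, 832, 131]);
translate([2340, 245, 271]) cube([32, 832, 131]);
translate([480, 172, 402]) cube([99, 978, 25]);
translate([619, 172, 402]) cube([99, 978, 25]);
translate([758, 172, 402]) cube([99, 978, 25]);
translate([897, 172, 402]) cube([99, 978, 25]);
translate([1036, 172, 402]) cube([99, 978, 25]);
translate([1175, 172, 402]) cube([99, 978, 25]);
translate([1314, 172, 402]) cube([99, 978, 25]);
translate([1453, 172, 402]) cube([99, 978, 25]);
translate([1592, 172, 402]) cube([99, 978, 25]);
translate([1731, 172, 402]) cube([99, 978, 25]);
translate([1870, 172, 402]) cube([99, 978, 25]);
translate([2009, 172, 402]) cube([99, 978, 25]);
translate([2148, 172, 402]) cube([99, 978, 25]);


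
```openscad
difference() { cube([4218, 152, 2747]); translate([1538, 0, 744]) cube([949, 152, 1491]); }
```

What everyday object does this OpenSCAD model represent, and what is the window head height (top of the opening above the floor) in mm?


A wall with a window opening. The window head height is 2235 mm.

A wall with a rectangular opening subtracted — a window. Sill at z = 744, opening 1491 mm tall, so the head is at 744 + 1491 = 2235 mm.


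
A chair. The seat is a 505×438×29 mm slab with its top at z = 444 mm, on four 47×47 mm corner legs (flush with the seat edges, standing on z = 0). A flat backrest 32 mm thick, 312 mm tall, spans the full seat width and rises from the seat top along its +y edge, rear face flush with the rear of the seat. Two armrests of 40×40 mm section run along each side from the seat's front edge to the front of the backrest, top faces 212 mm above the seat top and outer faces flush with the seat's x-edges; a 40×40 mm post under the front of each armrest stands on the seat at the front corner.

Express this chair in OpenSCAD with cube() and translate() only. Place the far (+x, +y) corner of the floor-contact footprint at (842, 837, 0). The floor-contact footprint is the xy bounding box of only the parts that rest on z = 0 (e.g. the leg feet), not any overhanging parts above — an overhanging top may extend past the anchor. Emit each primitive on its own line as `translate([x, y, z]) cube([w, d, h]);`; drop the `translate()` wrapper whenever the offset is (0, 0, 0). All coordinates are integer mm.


translate([337, 399, 415]) cube([505, 438, 29]);
translate([337, 399, 0]) cube([47, 47, 415]);
translate([795, 399, 0]) cube([47, 47, 415]);
translate([337, 790, 0]) cube([47, 47, 415]);
translate([795, 790, 0]) cube([47, 47, 415]);
translate([337, 805, 444]) cube([505, 32, 312]);
translate([337, 399, 616]) cube([40, 406, 40]);
translate([802, 399, 616]) cube([40, 406, 40]);
translate([337, 399, 444]) cube([40, 40, 172]);
translate([802, 399, 444]) cube([40, 40, 172]);


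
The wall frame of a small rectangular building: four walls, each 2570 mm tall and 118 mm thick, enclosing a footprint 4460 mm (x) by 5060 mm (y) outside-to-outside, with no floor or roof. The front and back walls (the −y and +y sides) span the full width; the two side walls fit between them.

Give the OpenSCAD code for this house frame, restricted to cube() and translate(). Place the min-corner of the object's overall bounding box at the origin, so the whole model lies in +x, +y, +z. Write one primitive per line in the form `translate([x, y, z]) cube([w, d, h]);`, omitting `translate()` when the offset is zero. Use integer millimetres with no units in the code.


cube([4460, 118, 2570]);
translate([0, 4942, 0]) cube([4460, 118, 2570]);
translate([0, 118, 0]) cube([118, 4824, 2570]);
translate([4342, 118, 0]) cube([118, 4824, 2570]);


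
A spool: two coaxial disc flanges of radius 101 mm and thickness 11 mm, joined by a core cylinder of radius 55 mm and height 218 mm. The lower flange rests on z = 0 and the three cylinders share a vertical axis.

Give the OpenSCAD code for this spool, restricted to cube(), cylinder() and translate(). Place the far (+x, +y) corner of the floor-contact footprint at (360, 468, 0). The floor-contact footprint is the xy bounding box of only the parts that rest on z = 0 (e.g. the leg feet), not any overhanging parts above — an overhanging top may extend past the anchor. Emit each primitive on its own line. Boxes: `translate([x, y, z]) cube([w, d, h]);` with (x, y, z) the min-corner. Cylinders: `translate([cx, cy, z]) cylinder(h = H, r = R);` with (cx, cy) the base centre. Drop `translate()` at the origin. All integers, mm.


translate([259, 367, 0]) cylinder(h = 11, r = 101);
translate([259, 367, 11]) cylinder(h = 218, r = 55);
translate([259, 367, 229]) cylinder(h = 11, r = 101);


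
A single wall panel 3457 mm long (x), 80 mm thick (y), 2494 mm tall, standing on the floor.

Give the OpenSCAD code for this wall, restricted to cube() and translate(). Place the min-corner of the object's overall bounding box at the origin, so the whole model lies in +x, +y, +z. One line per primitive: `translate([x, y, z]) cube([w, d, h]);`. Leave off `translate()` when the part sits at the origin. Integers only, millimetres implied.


cube([3457, 80, 2494]);


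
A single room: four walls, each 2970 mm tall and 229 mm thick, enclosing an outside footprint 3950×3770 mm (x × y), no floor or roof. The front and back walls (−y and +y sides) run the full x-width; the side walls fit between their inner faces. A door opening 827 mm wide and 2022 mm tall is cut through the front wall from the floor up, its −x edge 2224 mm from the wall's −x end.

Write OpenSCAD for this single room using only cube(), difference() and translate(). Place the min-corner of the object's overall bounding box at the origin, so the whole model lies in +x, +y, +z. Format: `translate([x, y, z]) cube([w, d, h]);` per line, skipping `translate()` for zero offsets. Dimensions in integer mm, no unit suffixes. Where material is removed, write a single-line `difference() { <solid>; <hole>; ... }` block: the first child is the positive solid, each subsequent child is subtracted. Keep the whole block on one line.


difference() { cube([3950, 229, 2970]); translate([2224, 0, 0]) cube([827, 229, 2022]); }
translate([0, 3541, 0]) cube([3950, 229, 2970]);
translate([0, 229, 0]) cube([229, 3312, 2970]);
translate([3721, 229, 0]) cube([229, 3312, 2970]);


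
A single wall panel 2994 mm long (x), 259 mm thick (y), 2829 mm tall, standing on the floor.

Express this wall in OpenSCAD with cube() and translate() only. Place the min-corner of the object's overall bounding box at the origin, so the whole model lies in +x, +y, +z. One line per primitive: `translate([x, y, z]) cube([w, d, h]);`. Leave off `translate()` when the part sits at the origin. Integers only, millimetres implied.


cube([2994, 259, 2829]);


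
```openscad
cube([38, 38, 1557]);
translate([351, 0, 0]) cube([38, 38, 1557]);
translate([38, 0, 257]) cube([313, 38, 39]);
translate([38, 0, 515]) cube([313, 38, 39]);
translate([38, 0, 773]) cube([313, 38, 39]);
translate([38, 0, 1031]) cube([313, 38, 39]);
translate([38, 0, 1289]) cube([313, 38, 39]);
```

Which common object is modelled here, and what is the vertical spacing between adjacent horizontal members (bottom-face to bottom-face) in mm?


A ladder. The rung spacing is 258 mm.

Two tall 38×38 posts with 5 short bars between them — a ladder. Adjacent rungs sit at z = 257 and z = 515, so the spacing is 515 − 257 = 258 mm.


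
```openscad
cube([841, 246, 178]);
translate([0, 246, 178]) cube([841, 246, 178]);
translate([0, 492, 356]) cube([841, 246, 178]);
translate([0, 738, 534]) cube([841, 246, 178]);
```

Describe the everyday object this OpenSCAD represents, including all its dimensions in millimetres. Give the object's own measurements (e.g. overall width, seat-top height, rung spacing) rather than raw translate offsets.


A straight staircase of 4 solid steps. Each step is 841 mm wide (x), 246 mm deep (y, the going) and 178 mm tall (the rise). The first step rests on the floor; each subsequent step sits one going further in +y and one rise higher in +z, directly behind and above the previous step with no overlap.


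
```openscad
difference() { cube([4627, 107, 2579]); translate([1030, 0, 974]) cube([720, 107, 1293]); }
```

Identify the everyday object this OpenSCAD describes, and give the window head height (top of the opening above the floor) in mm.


A wall with a window opening. The window head height is 2267 mm.

A wall with a rectangular opening subtracted — a window. Sill at z = 974, opening 1293 mm tall, so the head is at 974 + 1293 = 2267 mm.


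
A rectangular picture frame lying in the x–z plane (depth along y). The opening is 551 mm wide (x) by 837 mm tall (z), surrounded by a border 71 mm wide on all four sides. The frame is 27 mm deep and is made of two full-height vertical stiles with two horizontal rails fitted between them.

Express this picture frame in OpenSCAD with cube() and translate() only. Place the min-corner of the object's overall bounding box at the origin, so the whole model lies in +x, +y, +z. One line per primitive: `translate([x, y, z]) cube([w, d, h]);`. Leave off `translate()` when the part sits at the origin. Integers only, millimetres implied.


cube([71, 27, 979]);
translate([622, 0, 0]) cube([71, 27, 979]);
translate([71, 0, 0]) cube([551, 27, 71]);
translate([71, 0, 908]) cube([551, 27, 71]);


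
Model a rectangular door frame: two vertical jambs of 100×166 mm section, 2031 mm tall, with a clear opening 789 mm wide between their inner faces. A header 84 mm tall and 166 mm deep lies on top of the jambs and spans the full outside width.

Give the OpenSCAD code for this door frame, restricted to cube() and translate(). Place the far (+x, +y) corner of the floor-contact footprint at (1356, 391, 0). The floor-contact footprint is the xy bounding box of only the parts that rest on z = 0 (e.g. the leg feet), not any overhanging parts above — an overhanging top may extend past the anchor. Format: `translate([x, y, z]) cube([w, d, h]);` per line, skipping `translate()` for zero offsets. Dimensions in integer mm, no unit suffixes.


translate([367, 225, 0]) cube([100, 166, 2031]);
translate([1256, 225, 0]) cube([100, 166, 2031]);
translate([367, 225, 2031]) cube([989, 166, 84]);


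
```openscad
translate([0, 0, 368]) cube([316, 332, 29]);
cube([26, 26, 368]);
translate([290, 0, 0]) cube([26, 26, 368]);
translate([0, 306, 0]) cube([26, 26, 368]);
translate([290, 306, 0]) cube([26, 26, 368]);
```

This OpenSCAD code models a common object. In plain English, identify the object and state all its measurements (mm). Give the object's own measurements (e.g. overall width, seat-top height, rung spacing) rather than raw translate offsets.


A simple wooden stool: a rectangular seat 316 mm (x) by 332 mm (y), 29 mm thick, top face at z = 397 mm, on four square legs, each 26×26 mm in cross-section. The legs rest on z = 0, each flush with a corner of the seat.


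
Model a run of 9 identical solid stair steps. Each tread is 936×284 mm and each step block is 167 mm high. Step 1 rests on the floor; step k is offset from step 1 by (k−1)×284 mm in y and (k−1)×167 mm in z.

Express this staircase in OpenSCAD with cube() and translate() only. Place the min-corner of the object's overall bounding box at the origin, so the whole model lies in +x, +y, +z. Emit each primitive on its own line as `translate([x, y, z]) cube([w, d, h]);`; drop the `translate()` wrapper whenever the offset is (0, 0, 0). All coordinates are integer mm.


cube([936, 284, 167]);
translate([0, 284, 167]) cube([936, 284, 167]);
translate([0, 568, 334]) cube([936, 284, 167]);
translate([0, 852, 501]) cube([936, 284, 167]);
translate([0, 1136, 668]) cube([936, 284, 167]);
translate([0, 1420, 835]) cube([936, 284, 167]);
translate([0, 1704, 1002]) cube([936, 284, 167]);
translate([0, 1988, 1169]) cube([936, 284, 167]);
translate([0, 2272, 1336]) cube([936, 284, 167]);


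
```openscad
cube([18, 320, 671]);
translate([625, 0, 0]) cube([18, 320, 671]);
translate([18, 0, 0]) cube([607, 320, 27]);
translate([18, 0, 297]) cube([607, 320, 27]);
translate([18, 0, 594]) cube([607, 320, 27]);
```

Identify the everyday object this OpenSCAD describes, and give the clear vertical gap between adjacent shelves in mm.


A bookshelf. The clear shelf gap is 270 mm.

Two tall side panels with 3 horizontal boards between them — a bookshelf. The first two shelf undersides are at z = 0 and z = 297; with shelf thickness 27, the clear gap is 297 − 0 − 27 = 270 mm.


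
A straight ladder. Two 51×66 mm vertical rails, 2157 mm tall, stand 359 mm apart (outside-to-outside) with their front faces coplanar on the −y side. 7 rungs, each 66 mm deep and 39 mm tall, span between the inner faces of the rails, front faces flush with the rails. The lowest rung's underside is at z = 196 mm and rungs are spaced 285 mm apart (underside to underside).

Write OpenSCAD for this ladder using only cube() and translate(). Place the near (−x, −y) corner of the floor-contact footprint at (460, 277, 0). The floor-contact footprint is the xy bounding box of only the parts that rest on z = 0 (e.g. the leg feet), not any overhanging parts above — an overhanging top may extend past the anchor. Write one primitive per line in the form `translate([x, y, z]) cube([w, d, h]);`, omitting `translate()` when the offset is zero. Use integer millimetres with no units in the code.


translate([460, 277, 0]) cube([51, 66, 2157]);
translate([768, 277, 0]) cube([51, 66, 2157]);
translate([511, 277, 196]) cube([257, 66, 39]);
translate([511, 277, 481]) cube([257, 66, 39]);
translate([511, 277, 766]) cube([257, 66, 39]);
translate([511, 277, 1051]) cube([257, 66, 39]);
translate([511, 277, 1336]) cube([257, 66, 39]);
translate([511, 277, 1621]) cube([257, 66, 39]);
translate([511, 277, 1906]) cube([257, 66, 39]);


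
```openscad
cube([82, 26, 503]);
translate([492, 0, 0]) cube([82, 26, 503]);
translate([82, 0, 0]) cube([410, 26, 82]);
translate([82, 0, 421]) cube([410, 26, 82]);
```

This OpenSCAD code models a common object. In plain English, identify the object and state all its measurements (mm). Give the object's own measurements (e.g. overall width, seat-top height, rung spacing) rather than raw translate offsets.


A rectangular picture frame lying in the x–z plane (depth along y). The opening is 410 mm wide (x) by 339 mm tall (z), surrounded by a border 82 mm wide on all four sides. The frame is 26 mm deep and is made of two full-height vertical stiles with two horizontal rails fitted between them.


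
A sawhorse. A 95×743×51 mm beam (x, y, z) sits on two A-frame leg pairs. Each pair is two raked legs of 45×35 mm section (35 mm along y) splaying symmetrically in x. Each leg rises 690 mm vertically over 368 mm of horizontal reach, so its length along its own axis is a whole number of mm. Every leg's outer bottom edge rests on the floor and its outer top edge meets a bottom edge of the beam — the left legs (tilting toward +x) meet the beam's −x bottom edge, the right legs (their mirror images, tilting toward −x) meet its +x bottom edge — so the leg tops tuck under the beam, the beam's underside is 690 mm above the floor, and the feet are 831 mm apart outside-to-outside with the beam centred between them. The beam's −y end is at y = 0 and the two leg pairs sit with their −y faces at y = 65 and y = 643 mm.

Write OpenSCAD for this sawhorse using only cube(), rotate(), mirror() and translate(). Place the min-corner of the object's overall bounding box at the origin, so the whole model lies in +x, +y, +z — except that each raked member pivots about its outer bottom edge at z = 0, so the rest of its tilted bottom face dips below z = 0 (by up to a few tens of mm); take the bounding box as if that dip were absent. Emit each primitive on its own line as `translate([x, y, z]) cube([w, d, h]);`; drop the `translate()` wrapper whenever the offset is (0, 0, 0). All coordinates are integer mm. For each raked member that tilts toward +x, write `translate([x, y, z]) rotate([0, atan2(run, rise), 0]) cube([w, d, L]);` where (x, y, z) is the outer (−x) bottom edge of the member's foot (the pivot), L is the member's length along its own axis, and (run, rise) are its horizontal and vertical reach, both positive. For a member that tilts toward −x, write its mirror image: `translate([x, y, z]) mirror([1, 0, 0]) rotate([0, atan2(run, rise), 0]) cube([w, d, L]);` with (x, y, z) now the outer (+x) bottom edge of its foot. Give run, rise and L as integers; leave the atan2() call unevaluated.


translate([368, 0, 690]) cube([95, 743, 51]);
translate([0, 65, 0]) rotate([0, atan2(368, 690), 0]) cube([45, 35, 782]);
translate([831, 65, 0]) mirror([1, 0, 0]) rotate([0, atan2(368, 690), 0]) cube([45, 35, 782]);
translate([0, 643, 0]) rotate([0, atan2(368, 690), 0]) cube([45, 35, 782]);
translate([831, 643, 0]) mirror([1, 0, 0]) rotate([0, atan2(368, 690), 0]) cube([45, 35, 782]);


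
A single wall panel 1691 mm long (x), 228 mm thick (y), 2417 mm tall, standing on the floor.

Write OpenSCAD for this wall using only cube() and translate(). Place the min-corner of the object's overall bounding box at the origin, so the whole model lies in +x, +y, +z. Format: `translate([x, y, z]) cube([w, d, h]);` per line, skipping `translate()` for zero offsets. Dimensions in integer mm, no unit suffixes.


cube([1691, 228, 2417]);


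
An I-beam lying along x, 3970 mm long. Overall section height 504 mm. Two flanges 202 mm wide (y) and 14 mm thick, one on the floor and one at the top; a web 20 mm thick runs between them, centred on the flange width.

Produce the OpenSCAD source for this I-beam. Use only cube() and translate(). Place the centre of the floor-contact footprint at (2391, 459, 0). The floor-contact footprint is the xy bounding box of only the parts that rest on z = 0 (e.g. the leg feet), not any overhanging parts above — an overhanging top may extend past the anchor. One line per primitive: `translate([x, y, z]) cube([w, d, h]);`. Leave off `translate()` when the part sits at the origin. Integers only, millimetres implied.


translate([406, 358, 0]) cube([3970, 202, 14]);
translate([406, 449, 14]) cube([3970, 20, 476]);
translate([406, 358, 490]) cube([3970, 202, 14]);


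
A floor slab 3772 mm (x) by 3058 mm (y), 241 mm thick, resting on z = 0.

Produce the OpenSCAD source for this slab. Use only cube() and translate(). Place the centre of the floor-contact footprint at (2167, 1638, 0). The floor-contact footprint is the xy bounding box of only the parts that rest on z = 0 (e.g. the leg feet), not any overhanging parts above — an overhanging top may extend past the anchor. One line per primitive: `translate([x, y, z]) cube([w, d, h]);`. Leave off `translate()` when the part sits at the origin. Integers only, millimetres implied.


translate([281, 109, 0]) cube([3772, 3058, 241]);


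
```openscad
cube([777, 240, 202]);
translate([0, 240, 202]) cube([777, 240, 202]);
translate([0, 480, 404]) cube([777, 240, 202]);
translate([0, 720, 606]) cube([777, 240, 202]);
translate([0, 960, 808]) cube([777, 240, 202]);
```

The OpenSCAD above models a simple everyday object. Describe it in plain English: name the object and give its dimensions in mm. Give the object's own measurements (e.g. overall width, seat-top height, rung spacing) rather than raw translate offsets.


A straight staircase of 5 solid steps. Each step is 777 mm wide (x), 240 mm deep (y, the going) and 202 mm tall (the rise). The first step rests on the floor; each subsequent step sits one going further in +y and one rise higher in +z, directly behind and above the previous step with no overlap.


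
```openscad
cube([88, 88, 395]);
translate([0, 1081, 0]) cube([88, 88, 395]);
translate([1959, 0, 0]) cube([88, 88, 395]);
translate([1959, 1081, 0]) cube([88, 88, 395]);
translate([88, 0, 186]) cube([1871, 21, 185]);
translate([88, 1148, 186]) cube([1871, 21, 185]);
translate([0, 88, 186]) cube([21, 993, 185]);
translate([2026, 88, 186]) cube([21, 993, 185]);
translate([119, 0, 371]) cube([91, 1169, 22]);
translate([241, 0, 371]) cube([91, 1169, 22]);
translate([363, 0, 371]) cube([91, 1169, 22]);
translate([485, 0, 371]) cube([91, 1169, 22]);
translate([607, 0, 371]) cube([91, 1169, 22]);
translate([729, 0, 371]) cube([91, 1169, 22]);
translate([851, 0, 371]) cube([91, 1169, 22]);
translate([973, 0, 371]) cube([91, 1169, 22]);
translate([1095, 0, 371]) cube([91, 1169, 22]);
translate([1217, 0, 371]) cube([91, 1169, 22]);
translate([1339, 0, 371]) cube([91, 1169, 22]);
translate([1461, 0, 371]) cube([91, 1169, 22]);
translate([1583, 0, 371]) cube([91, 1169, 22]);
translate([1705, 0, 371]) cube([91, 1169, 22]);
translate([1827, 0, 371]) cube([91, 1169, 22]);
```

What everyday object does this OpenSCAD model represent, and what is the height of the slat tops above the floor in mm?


A bed frame. The slat-top height is 393 mm.

Four posts, four rails, and a row of slats — a bed frame. Slats sit on the rails at z = 186 + 185 = 371; with slat thickness 22, the top is 393 mm.


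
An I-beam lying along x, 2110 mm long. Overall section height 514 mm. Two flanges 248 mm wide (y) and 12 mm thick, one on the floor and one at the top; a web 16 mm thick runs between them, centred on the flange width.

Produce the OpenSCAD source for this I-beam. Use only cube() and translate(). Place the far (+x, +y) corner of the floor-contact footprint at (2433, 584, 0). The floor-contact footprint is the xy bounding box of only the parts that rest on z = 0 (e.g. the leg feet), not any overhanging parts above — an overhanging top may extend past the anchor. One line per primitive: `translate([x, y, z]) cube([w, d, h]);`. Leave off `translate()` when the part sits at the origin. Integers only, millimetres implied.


translate([323, 336, 0]) cube([2110, 248, 12]);
translate([323, 452, 12]) cube([2110, 16, 490]);
translate([323, 336, 502]) cube([2110, 248, 12]);


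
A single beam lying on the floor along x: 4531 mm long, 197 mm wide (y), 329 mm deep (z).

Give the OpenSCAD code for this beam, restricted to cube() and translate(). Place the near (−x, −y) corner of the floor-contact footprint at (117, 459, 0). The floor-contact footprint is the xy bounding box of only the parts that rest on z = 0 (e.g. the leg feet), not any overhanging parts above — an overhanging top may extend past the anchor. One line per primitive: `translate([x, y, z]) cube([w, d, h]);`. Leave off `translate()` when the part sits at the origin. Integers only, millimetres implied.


translate([117, 459, 0]) cube([4531, 197, 329]);


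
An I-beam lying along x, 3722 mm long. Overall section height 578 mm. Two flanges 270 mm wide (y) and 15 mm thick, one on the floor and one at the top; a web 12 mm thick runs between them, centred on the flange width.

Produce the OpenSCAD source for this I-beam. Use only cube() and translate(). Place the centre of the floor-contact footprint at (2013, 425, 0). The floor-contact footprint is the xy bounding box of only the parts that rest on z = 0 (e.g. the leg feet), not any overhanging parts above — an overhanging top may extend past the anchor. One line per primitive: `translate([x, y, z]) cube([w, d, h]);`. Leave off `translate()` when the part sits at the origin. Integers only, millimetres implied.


translate([152, 290, 0]) cube([3722, 270, 15]);
translate([152, 419, 15]) cube([3722, 12, 548]);
translate([152, 290, 563]) cube([3722, 270, 15]);


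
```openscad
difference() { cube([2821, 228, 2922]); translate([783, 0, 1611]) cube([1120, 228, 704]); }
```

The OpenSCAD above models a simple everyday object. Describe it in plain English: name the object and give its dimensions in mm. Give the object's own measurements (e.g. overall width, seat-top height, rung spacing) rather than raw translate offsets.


A wall 2821 mm long (x), 228 mm thick (y), 2922 mm tall, with a rectangular window opening cut through it. The opening is 1120 mm wide and 704 mm tall; its sill is at z = 1611 mm and its near (−x) edge is 783 mm from the wall's −x end. The opening passes through the full wall thickness.


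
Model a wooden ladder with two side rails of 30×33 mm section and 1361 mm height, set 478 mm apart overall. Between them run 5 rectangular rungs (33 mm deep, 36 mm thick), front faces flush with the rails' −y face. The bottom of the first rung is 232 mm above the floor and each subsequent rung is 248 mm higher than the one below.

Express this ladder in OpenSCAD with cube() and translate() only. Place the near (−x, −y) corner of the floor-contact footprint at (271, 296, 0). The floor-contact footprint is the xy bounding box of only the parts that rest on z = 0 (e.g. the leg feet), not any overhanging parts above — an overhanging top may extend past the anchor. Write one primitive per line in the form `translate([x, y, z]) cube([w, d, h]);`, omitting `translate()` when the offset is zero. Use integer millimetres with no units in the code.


translate([271, 296, 0]) cube([30, 33, 1361]);
translate([719, 296, 0]) cube([30, 33, 1361]);
translate([301, 296, 232]) cube([418, 33, 36]);
translate([301, 296, 480]) cube([418, 33, 36]);
translate([301, 296, 728]) cube([418, 33, 36]);
translate([301, 296, 976]) cube([418, 33, 36]);
translate([301, 296, 1224]) cube([418, 33, 36]);


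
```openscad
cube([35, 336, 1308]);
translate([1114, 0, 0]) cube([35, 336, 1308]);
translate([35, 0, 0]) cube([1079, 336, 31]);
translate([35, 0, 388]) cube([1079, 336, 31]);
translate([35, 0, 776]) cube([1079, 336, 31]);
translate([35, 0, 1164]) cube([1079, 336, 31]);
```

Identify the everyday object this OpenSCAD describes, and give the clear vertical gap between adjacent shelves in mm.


A bookshelf. The clear shelf gap is 357 mm.

Two tall side panels with 4 horizontal boards between them — a bookshelf. The first two shelf undersides are at z = 0 and z = 388; with shelf thickness 31, the clear gap is 388 − 0 − 31 = 357 mm.


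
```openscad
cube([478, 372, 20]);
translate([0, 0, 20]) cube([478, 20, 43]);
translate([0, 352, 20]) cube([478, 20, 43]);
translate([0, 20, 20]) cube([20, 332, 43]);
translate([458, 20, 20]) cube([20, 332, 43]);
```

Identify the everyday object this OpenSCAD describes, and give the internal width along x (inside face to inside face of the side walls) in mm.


An open box. The internal width is 438 mm.

A 478×372 base slab with four walls standing on it — an open box. The base is 478 mm wide and the walls are 20 mm thick, so the internal width is 478 − 2 × 20 = 438 mm.
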